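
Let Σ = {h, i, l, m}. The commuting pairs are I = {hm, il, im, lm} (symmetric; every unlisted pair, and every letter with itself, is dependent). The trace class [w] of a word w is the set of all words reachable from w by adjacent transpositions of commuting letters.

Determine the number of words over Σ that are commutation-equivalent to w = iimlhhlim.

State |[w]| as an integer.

216

piece 0:i — minimal
piece 1:i rests on {0:i}
piece 2:m — minimal
piece 3:l — minimal
piece 4:h rests on {1:i, 3:l}
piece 5:h rests on {4:h}
piece 6:l rests on {5:h}
piece 7:i rests on {5:h}
piece 8:m rests on {2:m}
minimal pieces: {0:i, 2:m, 3:l}
ways to finish when only these pieces remain (= sum over removing one remaining piece with nothing left below it):
  1 left: {6}→1  {7}→1  {8}→1
  2 left: {2,8}→1  {6,7}→2  {6,8}→2  {7,8}→2
  3 left: {2,6,8}→3  {2,7,8}→3  {5,6,7}→2  {6,7,8}→6
  4 left: {2,6,7,8}→12  {4,5,6,7}→2  {5,6,7,8}→8
  5 left: {1,4,5,6,7}→2  {2,5,6,7,8}→20  {3,4,5,6,7}→2  {4,5,6,7,8}→10
  6 left: {0,1,4,5,6,7}→2  {1,3,4,5,6,7}→4  {1,4,5,6,7,8}→12  {2,4,5,6,7,8}→30  {3,4,5,6,7,8}→12
  7 left: {0,1,3,4,5,6,7}→6  {0,1,4,5,6,7,8}→14  {1,2,4,5,6,7,8}→42  {1,3,4,5,6,7,8}→28  {2,3,4,5,6,7,8}→42
  placing 0:i first → 112 extensions
  placing 2:m first → 48 extensions
  placing 3:l first → 56 extensions
total linear extensions = 216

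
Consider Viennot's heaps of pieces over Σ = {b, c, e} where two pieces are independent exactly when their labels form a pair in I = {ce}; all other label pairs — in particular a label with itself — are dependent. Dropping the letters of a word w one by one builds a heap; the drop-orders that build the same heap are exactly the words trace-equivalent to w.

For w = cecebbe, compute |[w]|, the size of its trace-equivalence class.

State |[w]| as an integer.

drop 0:c onto floor
drop 1:e onto floor
drop 2:c onto {0:c}
drop 3:e onto {1:e}
drop 4:b onto {2:c, 3:e}
drop 5:b onto {4:b}
drop 6:e onto {5:b}
ground layer = {0:c, 1:e}
drop-orders for the pieces not yet dropped (sum over which currently-grounded one goes next):
  1 to go: {6} 1
  2 to go: {5,6} 1
  3 to go: {4,5,6} 1
  4 to go: {2,4,5,6} 1  {3,4,5,6} 1
  5 to go: {0,2,4,5,6} 1  {1,3,4,5,6} 1  {2,3,4,5,6} 2
  if 0:c drops first: 3 orders
  if 1:e drops first: 3 orders
heap linearizations: 6

6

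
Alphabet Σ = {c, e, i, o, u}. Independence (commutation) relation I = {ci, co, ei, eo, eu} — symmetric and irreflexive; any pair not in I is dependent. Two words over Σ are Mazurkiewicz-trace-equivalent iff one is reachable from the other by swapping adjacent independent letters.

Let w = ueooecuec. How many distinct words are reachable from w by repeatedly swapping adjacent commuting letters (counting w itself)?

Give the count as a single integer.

#0=u has no predecessor
#1=e has no predecessor
#2=o depends on [0:u]
#3=o depends on [2:o]
#4=e depends on [1:e]
#5=c depends on [0:u, 4:e]
#6=u depends on [3:o, 5:c]
#7=e depends on [5:c]
#8=c depends on [6:u, 7:e]
sources: [0:u, 1:e]
N(rest) = Σ N(rest − s) over sources s of rest; N(one piece) = 1:
  size 1 → [8]=1
  size 2 → [6,8]=1  [7,8]=1
  size 3 → [3,6,8]=1  [6,7,8]=2
  size 4 → [2,3,6,8]=1  [3,6,7,8]=3  [5,6,7,8]=2
  size 5 → [2,3,6,7,8]=4  [3,5,6,7,8]=5  [4,5,6,7,8]=2
  size 6 → [1,4,5,6,7,8]=2  [2,3,5,6,7,8]=9  [3,4,5,6,7,8]=7
  size 7 → [0,2,3,5,6,7,8]=9  [1,3,4,5,6,7,8]=9  [2,3,4,5,6,7,8]=16
  first=0(u) contributes 25
  first=1(e) contributes 25
|[w]| = 50

50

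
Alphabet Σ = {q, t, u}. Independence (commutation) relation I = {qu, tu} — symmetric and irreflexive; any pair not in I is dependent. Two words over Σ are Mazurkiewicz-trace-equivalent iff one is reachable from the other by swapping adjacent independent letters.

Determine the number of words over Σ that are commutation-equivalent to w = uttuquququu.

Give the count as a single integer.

drop 0:u onto floor
drop 1:t onto floor
drop 2:t onto {1:t}
drop 3:u onto {0:u}
drop 4:q onto {2:t}
drop 5:u onto {3:u}
drop 6:q onto {4:q}
drop 7:u onto {5:u}
drop 8:q onto {6:q}
drop 9:u onto {7:u}
drop 10:u onto {9:u}
ground layer = {0:u, 1:t}
drop-orders for the pieces not yet dropped (sum over which currently-grounded one goes next):
  1 to go: {8} 1  {10} 1
  2 to go: {6,8} 1  {8,10} 2  {9,10} 1
  3 to go: {4,6,8} 1  {6,8,10} 3  {7,9,10} 1  {8,9,10} 3
  4 to go: {2,4,6,8} 1  {4,6,8,10} 4  {5,7,9,10} 1  {6,8,9,10} 6  {7,8,9,10} 4
  5 to go: {1,2,4,6,8} 1  {2,4,6,8,10} 5  {3,5,7,9,10} 1  {4,6,8,9,10} 10  {5,7,8,9,10} 5  {6,7,8,9,10} 10
  6 to go: {0,3,5,7,9,10} 1  {1,2,4,6,8,10} 6  {2,4,6,8,9,10} 15  {3,5,7,8,9,10} 6  {4,6,7,8,9,10} 20  {5,6,7,8,9,10} 15
  7 to go: {0,3,5,7,8,9,10} 7  {1,2,4,6,8,9,10} 21  {2,4,6,7,8,9,10} 35  {3,5,6,7,8,9,10} 21  {4,5,6,7,8,9,10} 35
  8 to go: {0,3,5,6,7,8,9,10} 28  {1,2,4,6,7,8,9,10} 56  {2,4,5,6,7,8,9,10} 70  {3,4,5,6,7,8,9,10} 56
  9 to go: {0,3,4,5,6,7,8,9,10} 84  {1,2,4,5,6,7,8,9,10} 126  {2,3,4,5,6,7,8,9,10} 126
  if 0:u drops first: 252 orders
  if 1:t drops first: 210 orders
heap linearizations: 462

462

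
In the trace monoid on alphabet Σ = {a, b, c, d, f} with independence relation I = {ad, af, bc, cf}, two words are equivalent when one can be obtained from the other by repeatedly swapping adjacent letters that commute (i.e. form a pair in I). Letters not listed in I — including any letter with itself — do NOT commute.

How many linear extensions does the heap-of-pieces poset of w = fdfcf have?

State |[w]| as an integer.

3

#0=f has no predecessor
#1=d depends on [0:f]
#2=f depends on [1:d]
#3=c depends on [1:d]
#4=f depends on [2:f]
sources: [0:f]
N(rest) = Σ N(rest − s) over sources s of rest; N(one piece) = 1:
  size 1 → [3]=1  [4]=1
  size 2 → [2,4]=1  [3,4]=2
  size 3 → [2,3,4]=3
  first=0(f) contributes 3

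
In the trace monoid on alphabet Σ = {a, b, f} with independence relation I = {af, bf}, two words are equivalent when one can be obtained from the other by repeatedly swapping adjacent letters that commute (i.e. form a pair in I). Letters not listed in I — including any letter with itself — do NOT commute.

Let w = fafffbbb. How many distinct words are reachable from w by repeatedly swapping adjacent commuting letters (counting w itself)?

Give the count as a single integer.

70

drop 0:f onto floor
drop 1:a onto floor
drop 2:f onto {0:f}
drop 3:f onto {2:f}
drop 4:f onto {3:f}
drop 5:b onto {1:a}
drop 6:b onto {5:b}
drop 7:b onto {6:b}
ground layer = {0:f, 1:a}
drop-orders for the pieces not yet dropped (sum over which currently-grounded one goes next):
  1 to go: {4} 1  {7} 1
  2 to go: {3,4} 1  {4,7} 2  {6,7} 1
  3 to go: {2,3,4} 1  {3,4,7} 3  {4,6,7} 3  {5,6,7} 1
  4 to go: {0,2,3,4} 1  {1,5,6,7} 1  {2,3,4,7} 4  {3,4,6,7} 6  {4,5,6,7} 4
  5 to go: {0,2,3,4,7} 5  {1,4,5,6,7} 5  {2,3,4,6,7} 10  {3,4,5,6,7} 10
  6 to go: {0,2,3,4,6,7} 15  {1,3,4,5,6,7} 15  {2,3,4,5,6,7} 20
  if 0:f drops first: 35 orders
  if 1:a drops first: 35 orders
heap linearizations: 70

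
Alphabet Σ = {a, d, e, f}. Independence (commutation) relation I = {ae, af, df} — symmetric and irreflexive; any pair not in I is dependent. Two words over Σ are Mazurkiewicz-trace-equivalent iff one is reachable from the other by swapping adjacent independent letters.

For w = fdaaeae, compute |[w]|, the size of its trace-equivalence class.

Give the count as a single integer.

piece 0:f — minimal
piece 1:d — minimal
piece 2:a rests on {1:d}
piece 3:a rests on {2:a}
piece 4:e rests on {0:f, 1:d}
piece 5:a rests on {3:a}
piece 6:e rests on {4:e}
minimal pieces: {0:f, 1:d}
ways to finish when only these pieces remain (= sum over removing one remaining piece with nothing left below it):
  1 left: {5}→1  {6}→1
  2 left: {3,5}→1  {4,6}→1  {5,6}→2
  3 left: {0,4,6}→1  {2,3,5}→1  {3,5,6}→3  {4,5,6}→3
  4 left: {0,4,5,6}→4  {2,3,5,6}→4  {3,4,5,6}→6
  5 left: {0,3,4,5,6}→10  {2,3,4,5,6}→10
  placing 0:f first → 10 extensions
  placing 1:d first → 20 extensions
total linear extensions = 30

30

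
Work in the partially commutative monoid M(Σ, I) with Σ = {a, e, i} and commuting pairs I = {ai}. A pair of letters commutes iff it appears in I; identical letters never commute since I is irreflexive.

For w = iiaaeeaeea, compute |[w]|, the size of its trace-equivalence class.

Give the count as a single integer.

6

drop 0:i onto floor
drop 1:i onto {0:i}
drop 2:a onto floor
drop 3:a onto {2:a}
drop 4:e onto {1:i, 3:a}
drop 5:e onto {4:e}
drop 6:a onto {5:e}
drop 7:e onto {6:a}
drop 8:e onto {7:e}
drop 9:a onto {8:e}
ground layer = {0:i, 2:a}
drop-orders for the pieces not yet dropped (sum over which currently-grounded one goes next):
  1 to go: {9} 1
  2 to go: {8,9} 1
  3 to go: {7,8,9} 1
  4 to go: {6,7,8,9} 1
  5 to go: {5,6,7,8,9} 1
  6 to go: {4,5,6,7,8,9} 1
  7 to go: {1,4,5,6,7,8,9} 1  {3,4,5,6,7,8,9} 1
  8 to go: {0,1,4,5,6,7,8,9} 1  {1,3,4,5,6,7,8,9} 2  {2,3,4,5,6,7,8,9} 1
  if 0:i drops first: 3 orders
  if 2:a drops first: 3 orders
heap linearizations: 6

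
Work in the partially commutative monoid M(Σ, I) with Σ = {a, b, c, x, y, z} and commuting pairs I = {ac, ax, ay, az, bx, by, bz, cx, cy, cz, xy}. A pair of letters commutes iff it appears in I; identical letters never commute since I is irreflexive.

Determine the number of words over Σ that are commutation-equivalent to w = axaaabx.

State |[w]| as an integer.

21

0(a) covers ∅
1(x) covers ∅
2(a) covers 0:a
3(a) covers 2:a
4(a) covers 3:a
5(b) covers 4:a
6(x) covers 1:x
floor of heap: 0:a, 1:x
completions by unplaced set U, small U first (add the entries for U minus each lowest piece of U):
  |U|=1: {5}:1  {6}:1
  |U|=2: {1,6}:1  {4,5}:1  {5,6}:2
  |U|=3: {1,5,6}:3  {3,4,5}:1  {4,5,6}:3
  |U|=4: {1,4,5,6}:6  {2,3,4,5}:1  {3,4,5,6}:4
  |U|=5: {0,2,3,4,5}:1  {1,3,4,5,6}:10  {2,3,4,5,6}:5
  start at 0(a): 15
  start at 1(x): 6
sum over floor = 21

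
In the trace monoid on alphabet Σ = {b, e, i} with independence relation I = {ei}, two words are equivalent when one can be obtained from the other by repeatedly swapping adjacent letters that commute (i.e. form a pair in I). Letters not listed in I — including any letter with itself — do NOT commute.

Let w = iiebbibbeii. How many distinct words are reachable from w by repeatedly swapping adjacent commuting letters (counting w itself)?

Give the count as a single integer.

9

drop 0:i onto floor
drop 1:i onto {0:i}
drop 2:e onto floor
drop 3:b onto {1:i, 2:e}
drop 4:b onto {3:b}
drop 5:i onto {4:b}
drop 6:b onto {5:i}
drop 7:b onto {6:b}
drop 8:e onto {7:b}
drop 9:i onto {7:b}
drop 10:i onto {9:i}
ground layer = {0:i, 2:e}
drop-orders for the pieces not yet dropped (sum over which currently-grounded one goes next):
  1 to go: {8} 1  {10} 1
  2 to go: {8,10} 2  {9,10} 1
  3 to go: {8,9,10} 3
  4 to go: {7,8,9,10} 3
  5 to go: {6,7,8,9,10} 3
  6 to go: {5,6,7,8,9,10} 3
  7 to go: {4,5,6,7,8,9,10} 3
  8 to go: {3,4,5,6,7,8,9,10} 3
  9 to go: {1,3,4,5,6,7,8,9,10} 3  {2,3,4,5,6,7,8,9,10} 3
  if 0:i drops first: 6 orders
  if 2:e drops first: 3 orders
heap linearizations: 9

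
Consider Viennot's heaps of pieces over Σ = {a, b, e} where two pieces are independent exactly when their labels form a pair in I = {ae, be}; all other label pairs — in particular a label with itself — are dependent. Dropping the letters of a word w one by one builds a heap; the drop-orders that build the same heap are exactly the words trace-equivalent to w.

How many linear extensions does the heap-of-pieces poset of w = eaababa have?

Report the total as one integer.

piece 0:e — minimal
piece 1:a — minimal
piece 2:a rests on {1:a}
piece 3:b rests on {2:a}
piece 4:a rests on {3:b}
piece 5:b rests on {4:a}
piece 6:a rests on {5:b}
minimal pieces: {0:e, 1:a}
ways to finish when only these pieces remain (= sum over removing one remaining piece with nothing left below it):
  1 left: {0}→1  {6}→1
  2 left: {0,6}→2  {5,6}→1
  3 left: {0,5,6}→3  {4,5,6}→1
  4 left: {0,4,5,6}→4  {3,4,5,6}→1
  5 left: {0,3,4,5,6}→5  {2,3,4,5,6}→1
  placing 0:e first → 1 extensions
  placing 1:a first → 6 extensions
total linear extensions = 7

7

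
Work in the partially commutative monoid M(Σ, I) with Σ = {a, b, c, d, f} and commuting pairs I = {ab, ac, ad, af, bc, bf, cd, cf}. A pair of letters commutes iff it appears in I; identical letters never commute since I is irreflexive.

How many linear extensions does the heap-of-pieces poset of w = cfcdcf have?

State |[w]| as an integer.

20

piece 0:c — minimal
piece 1:f — minimal
piece 2:c rests on {0:c}
piece 3:d rests on {1:f}
piece 4:c rests on {2:c}
piece 5:f rests on {3:d}
minimal pieces: {0:c, 1:f}
ways to finish when only these pieces remain (= sum over removing one remaining piece with nothing left below it):
  1 left: {4}→1  {5}→1
  2 left: {2,4}→1  {3,5}→1  {4,5}→2
  3 left: {0,2,4}→1  {1,3,5}→1  {2,4,5}→3  {3,4,5}→3
  4 left: {0,2,4,5}→4  {1,3,4,5}→4  {2,3,4,5}→6
  placing 0:c first → 10 extensions
  placing 1:f first → 10 extensions
total linear extensions = 20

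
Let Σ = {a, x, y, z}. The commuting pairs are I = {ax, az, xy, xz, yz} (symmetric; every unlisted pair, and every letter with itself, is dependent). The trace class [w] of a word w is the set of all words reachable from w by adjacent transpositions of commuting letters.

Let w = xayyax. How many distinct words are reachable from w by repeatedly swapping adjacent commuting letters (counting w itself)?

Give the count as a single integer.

15

piece 0:x — minimal
piece 1:a — minimal
piece 2:y rests on {1:a}
piece 3:y rests on {2:y}
piece 4:a rests on {3:y}
piece 5:x rests on {0:x}
minimal pieces: {0:x, 1:a}
ways to finish when only these pieces remain (= sum over removing one remaining piece with nothing left below it):
  1 left: {4}→1  {5}→1
  2 left: {0,5}→1  {3,4}→1  {4,5}→2
  3 left: {0,4,5}→3  {2,3,4}→1  {3,4,5}→3
  4 left: {0,3,4,5}→6  {1,2,3,4}→1  {2,3,4,5}→4
  placing 0:x first → 5 extensions
  placing 1:a first → 10 extensions
total linear extensions = 15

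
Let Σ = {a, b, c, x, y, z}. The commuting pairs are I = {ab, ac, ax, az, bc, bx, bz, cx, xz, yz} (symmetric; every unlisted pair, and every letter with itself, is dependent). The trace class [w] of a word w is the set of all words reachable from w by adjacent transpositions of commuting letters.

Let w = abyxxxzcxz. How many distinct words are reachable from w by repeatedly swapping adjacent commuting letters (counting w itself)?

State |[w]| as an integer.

0(a) covers ∅
1(b) covers ∅
2(y) covers 0:a, 1:b
3(x) covers 2:y
4(x) covers 3:x
5(x) covers 4:x
6(z) covers ∅
7(c) covers 2:y, 6:z
8(x) covers 5:x
9(z) covers 7:c
floor of heap: 0:a, 1:b, 6:z
completions by unplaced set U, small U first (add the entries for U minus each lowest piece of U):
  |U|=1: {8}:1  {9}:1
  |U|=2: {5,8}:1  {7,9}:1  {8,9}:2
  |U|=3: {4,5,8}:1  {5,8,9}:3  {6,7,9}:1  {7,8,9}:3
  |U|=4: {3,4,5,8}:1  {4,5,8,9}:4  {5,7,8,9}:6  {6,7,8,9}:4
  |U|=5: {3,4,5,8,9}:5  {4,5,7,8,9}:10  {5,6,7,8,9}:10
  |U|=6: {3,4,5,7,8,9}:15  {4,5,6,7,8,9}:20
  |U|=7: {2,3,4,5,7,8,9}:15  {3,4,5,6,7,8,9}:35
  |U|=8: {0,2,3,4,5,7,8,9}:15  {1,2,3,4,5,7,8,9}:15  {2,3,4,5,6,7,8,9}:50
  start at 0(a): 65
  start at 1(b): 65
  start at 6(z): 30
sum over floor = 160

160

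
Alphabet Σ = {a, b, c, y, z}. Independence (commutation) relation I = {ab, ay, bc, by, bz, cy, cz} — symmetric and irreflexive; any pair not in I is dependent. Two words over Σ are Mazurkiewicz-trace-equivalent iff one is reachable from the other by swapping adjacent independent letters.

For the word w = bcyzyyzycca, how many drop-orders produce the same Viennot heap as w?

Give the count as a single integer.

#0=b has no predecessor
#1=c has no predecessor
#2=y has no predecessor
#3=z depends on [2:y]
#4=y depends on [3:z]
#5=y depends on [4:y]
#6=z depends on [5:y]
#7=y depends on [6:z]
#8=c depends on [1:c]
#9=c depends on [8:c]
#10=a depends on [6:z, 9:c]
sources: [0:b, 1:c, 2:y]
N(rest) = Σ N(rest − s) over sources s of rest; N(one piece) = 1:
  size 1 → [0]=1  [7]=1  [10]=1
  size 2 → [0,7]=2  [0,10]=2  [7,10]=2  [9,10]=1
  size 3 → [0,7,10]=6  [0,9,10]=3  [6,7,10]=2  [7,9,10]=3  [8,9,10]=1
  size 4 → [0,6,7,10]=8  [0,7,9,10]=12  [0,8,9,10]=4  [1,8,9,10]=1  [5,6,7,10]=2  [6,7,9,10]=5  [7,8,9,10]=4
  size 5 → [0,1,8,9,10]=5  [0,5,6,7,10]=10  [0,6,7,9,10]=25  [0,7,8,9,10]=20  [1,7,8,9,10]=5  [4,5,6,7,10]=2  [5,6,7,9,10]=7  [6,7,8,9,10]=9
  size 6 → [0,1,7,8,9,10]=30  [0,4,5,6,7,10]=12  [0,5,6,7,9,10]=42  [0,6,7,8,9,10]=54  [1,6,7,8,9,10]=14  [3,4,5,6,7,10]=2  [4,5,6,7,9,10]=9  [5,6,7,8,9,10]=16
  size 7 → [0,1,6,7,8,9,10]=98  [0,3,4,5,6,7,10]=14  [0,4,5,6,7,9,10]=63  [0,5,6,7,8,9,10]=112  [1,5,6,7,8,9,10]=30  [2,3,4,5,6,7,10]=2  [3,4,5,6,7,9,10]=11  [4,5,6,7,8,9,10]=25
  size 8 → [0,1,5,6,7,8,9,10]=240  [0,2,3,4,5,6,7,10]=16  [0,3,4,5,6,7,9,10]=88  [0,4,5,6,7,8,9,10]=200  [1,4,5,6,7,8,9,10]=55  [2,3,4,5,6,7,9,10]=13  [3,4,5,6,7,8,9,10]=36
  size 9 → [0,1,4,5,6,7,8,9,10]=495  [0,2,3,4,5,6,7,9,10]=117  [0,3,4,5,6,7,8,9,10]=324  [1,3,4,5,6,7,8,9,10]=91  [2,3,4,5,6,7,8,9,10]=49
  first=0(b) contributes 140
  first=1(c) contributes 490
  first=2(y) contributes 910
|[w]| = 1540

1540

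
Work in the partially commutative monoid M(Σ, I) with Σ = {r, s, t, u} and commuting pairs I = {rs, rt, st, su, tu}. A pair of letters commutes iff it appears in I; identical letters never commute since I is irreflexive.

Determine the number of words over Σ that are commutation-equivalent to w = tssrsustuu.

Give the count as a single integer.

3150

drop 0:t onto floor
drop 1:s onto floor
drop 2:s onto {1:s}
drop 3:r onto floor
drop 4:s onto {2:s}
drop 5:u onto {3:r}
drop 6:s onto {4:s}
drop 7:t onto {0:t}
drop 8:u onto {5:u}
drop 9:u onto {8:u}
ground layer = {0:t, 1:s, 3:r}
drop-orders for the pieces not yet dropped (sum over which currently-grounded one goes next):
  1 to go: {6} 1  {7} 1  {9} 1
  2 to go: {0,7} 1  {4,6} 1  {6,7} 2  {6,9} 2  {7,9} 2  {8,9} 1
  3 to go: {0,6,7} 3  {0,7,9} 3  {2,4,6} 1  {4,6,7} 3  {4,6,9} 3  {5,8,9} 1  {6,7,9} 6  {6,8,9} 3  {7,8,9} 3
  4 to go: {0,4,6,7} 6  {0,6,7,9} 12  {0,7,8,9} 6  {1,2,4,6} 1  {2,4,6,7} 4  {2,4,6,9} 4  {3,5,8,9} 1  {4,6,7,9} 12  {4,6,8,9} 6  {5,6,8,9} 4  {5,7,8,9} 4  {6,7,8,9} 12
  5 to go: {0,2,4,6,7} 10  {0,4,6,7,9} 30  {0,5,7,8,9} 10  {0,6,7,8,9} 30  {1,2,4,6,7} 5  {1,2,4,6,9} 5  {2,4,6,7,9} 20  {2,4,6,8,9} 10  {3,5,6,8,9} 5  {3,5,7,8,9} 5  {4,5,6,8,9} 10  {4,6,7,8,9} 30  {5,6,7,8,9} 20
  6 to go: {0,1,2,4,6,7} 15  {0,2,4,6,7,9} 60  {0,3,5,7,8,9} 15  {0,4,6,7,8,9} 90  {0,5,6,7,8,9} 60  {1,2,4,6,7,9} 30  {1,2,4,6,8,9} 15  {2,4,5,6,8,9} 20  {2,4,6,7,8,9} 60  {3,4,5,6,8,9} 15  {3,5,6,7,8,9} 30  {4,5,6,7,8,9} 60
  7 to go: {0,1,2,4,6,7,9} 105  {0,2,4,6,7,8,9} 210  {0,3,5,6,7,8,9} 105  {0,4,5,6,7,8,9} 210  {1,2,4,5,6,8,9} 35  {1,2,4,6,7,8,9} 105  {2,3,4,5,6,8,9} 35  {2,4,5,6,7,8,9} 140  {3,4,5,6,7,8,9} 105
  8 to go: {0,1,2,4,6,7,8,9} 420  {0,2,4,5,6,7,8,9} 560  {0,3,4,5,6,7,8,9} 420  {1,2,3,4,5,6,8,9} 70  {1,2,4,5,6,7,8,9} 280  {2,3,4,5,6,7,8,9} 280
  if 0:t drops first: 630 orders
  if 1:s drops first: 1260 orders
  if 3:r drops first: 1260 orders
heap linearizations: 3150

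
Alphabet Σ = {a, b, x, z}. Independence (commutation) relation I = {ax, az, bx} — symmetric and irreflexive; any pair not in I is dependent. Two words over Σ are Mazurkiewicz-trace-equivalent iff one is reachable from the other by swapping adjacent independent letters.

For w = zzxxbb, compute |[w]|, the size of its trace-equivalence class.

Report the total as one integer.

6

0(z) covers ∅
1(z) covers 0:z
2(x) covers 1:z
3(x) covers 2:x
4(b) covers 1:z
5(b) covers 4:b
floor of heap: 0:z
completions by unplaced set U, small U first (add the entries for U minus each lowest piece of U):
  |U|=1: {3}:1  {5}:1
  |U|=2: {2,3}:1  {3,5}:2  {4,5}:1
  |U|=3: {2,3,5}:3  {3,4,5}:3
  |U|=4: {2,3,4,5}:6
  start at 0(z): 6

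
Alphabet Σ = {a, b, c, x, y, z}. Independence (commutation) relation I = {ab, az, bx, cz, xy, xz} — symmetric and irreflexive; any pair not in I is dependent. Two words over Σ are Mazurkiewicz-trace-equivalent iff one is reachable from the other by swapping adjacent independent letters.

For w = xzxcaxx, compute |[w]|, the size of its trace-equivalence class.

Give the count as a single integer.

drop 0:x onto floor
drop 1:z onto floor
drop 2:x onto {0:x}
drop 3:c onto {2:x}
drop 4:a onto {3:c}
drop 5:x onto {4:a}
drop 6:x onto {5:x}
ground layer = {0:x, 1:z}
drop-orders for the pieces not yet dropped (sum over which currently-grounded one goes next):
  1 to go: {1} 1  {6} 1
  2 to go: {1,6} 2  {5,6} 1
  3 to go: {1,5,6} 3  {4,5,6} 1
  4 to go: {1,4,5,6} 4  {3,4,5,6} 1
  5 to go: {1,3,4,5,6} 5  {2,3,4,5,6} 1
  if 0:x drops first: 6 orders
  if 1:z drops first: 1 orders
heap linearizations: 7

7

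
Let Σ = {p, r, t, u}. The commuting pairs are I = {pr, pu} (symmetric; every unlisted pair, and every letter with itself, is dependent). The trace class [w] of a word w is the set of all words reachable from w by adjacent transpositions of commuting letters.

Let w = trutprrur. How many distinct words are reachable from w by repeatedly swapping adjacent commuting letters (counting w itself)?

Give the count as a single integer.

drop 0:t onto floor
drop 1:r onto {0:t}
drop 2:u onto {1:r}
drop 3:t onto {2:u}
drop 4:p onto {3:t}
drop 5:r onto {3:t}
drop 6:r onto {5:r}
drop 7:u onto {6:r}
drop 8:r onto {7:u}
ground layer = {0:t}
drop-orders for the pieces not yet dropped (sum over which currently-grounded one goes next):
  1 to go: {4} 1  {8} 1
  2 to go: {4,8} 2  {7,8} 1
  3 to go: {4,7,8} 3  {6,7,8} 1
  4 to go: {4,6,7,8} 4  {5,6,7,8} 1
  5 to go: {4,5,6,7,8} 5
  6 to go: {3,4,5,6,7,8} 5
  7 to go: {2,3,4,5,6,7,8} 5
  if 0:t drops first: 5 orders

5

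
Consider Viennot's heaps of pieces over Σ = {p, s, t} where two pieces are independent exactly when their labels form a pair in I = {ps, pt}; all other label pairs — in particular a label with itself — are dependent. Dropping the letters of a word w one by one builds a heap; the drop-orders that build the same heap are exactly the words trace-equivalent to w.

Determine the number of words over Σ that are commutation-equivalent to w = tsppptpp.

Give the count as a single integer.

drop 0:t onto floor
drop 1:s onto {0:t}
drop 2:p onto floor
drop 3:p onto {2:p}
drop 4:p onto {3:p}
drop 5:t onto {1:s}
drop 6:p onto {4:p}
drop 7:p onto {6:p}
ground layer = {0:t, 2:p}
drop-orders for the pieces not yet dropped (sum over which currently-grounded one goes next):
  1 to go: {5} 1  {7} 1
  2 to go: {1,5} 1  {5,7} 2  {6,7} 1
  3 to go: {0,1,5} 1  {1,5,7} 3  {4,6,7} 1  {5,6,7} 3
  4 to go: {0,1,5,7} 4  {1,5,6,7} 6  {3,4,6,7} 1  {4,5,6,7} 4
  5 to go: {0,1,5,6,7} 10  {1,4,5,6,7} 10  {2,3,4,6,7} 1  {3,4,5,6,7} 5
  6 to go: {0,1,4,5,6,7} 20  {1,3,4,5,6,7} 15  {2,3,4,5,6,7} 6
  if 0:t drops first: 21 orders
  if 2:p drops first: 35 orders
heap linearizations: 56

56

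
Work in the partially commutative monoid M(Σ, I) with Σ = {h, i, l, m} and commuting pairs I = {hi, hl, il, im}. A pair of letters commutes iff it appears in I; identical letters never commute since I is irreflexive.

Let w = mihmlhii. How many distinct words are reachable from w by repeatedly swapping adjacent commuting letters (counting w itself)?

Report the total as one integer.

112

#0=m has no predecessor
#1=i has no predecessor
#2=h depends on [0:m]
#3=m depends on [2:h]
#4=l depends on [3:m]
#5=h depends on [3:m]
#6=i depends on [1:i]
#7=i depends on [6:i]
sources: [0:m, 1:i]
N(rest) = Σ N(rest − s) over sources s of rest; N(one piece) = 1:
  size 1 → [4]=1  [5]=1  [7]=1
  size 2 → [4,5]=2  [4,7]=2  [5,7]=2  [6,7]=1
  size 3 → [1,6,7]=1  [3,4,5]=2  [4,5,7]=6  [4,6,7]=3  [5,6,7]=3
  size 4 → [1,4,6,7]=4  [1,5,6,7]=4  [2,3,4,5]=2  [3,4,5,7]=8  [4,5,6,7]=12
  size 5 → [0,2,3,4,5]=2  [1,4,5,6,7]=20  [2,3,4,5,7]=10  [3,4,5,6,7]=20
  size 6 → [0,2,3,4,5,7]=12  [1,3,4,5,6,7]=40  [2,3,4,5,6,7]=30
  first=0(m) contributes 70
  first=1(i) contributes 42
|[w]| = 112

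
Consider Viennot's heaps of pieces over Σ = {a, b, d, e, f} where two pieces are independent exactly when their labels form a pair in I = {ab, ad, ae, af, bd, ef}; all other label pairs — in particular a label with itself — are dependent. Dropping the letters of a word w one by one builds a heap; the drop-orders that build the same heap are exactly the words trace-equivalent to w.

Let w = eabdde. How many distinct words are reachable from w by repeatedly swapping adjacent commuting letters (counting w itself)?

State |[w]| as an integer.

#0=e has no predecessor
#1=a has no predecessor
#2=b depends on [0:e]
#3=d depends on [0:e]
#4=d depends on [3:d]
#5=e depends on [2:b, 4:d]
sources: [0:e, 1:a]
N(rest) = Σ N(rest − s) over sources s of rest; N(one piece) = 1:
  size 1 → [1]=1  [5]=1
  size 2 → [1,5]=2  [2,5]=1  [4,5]=1
  size 3 → [1,2,5]=3  [1,4,5]=3  [2,4,5]=2  [3,4,5]=1
  size 4 → [1,2,4,5]=8  [1,3,4,5]=4  [2,3,4,5]=3
  first=0(e) contributes 15
  first=1(a) contributes 3
|[w]| = 18

18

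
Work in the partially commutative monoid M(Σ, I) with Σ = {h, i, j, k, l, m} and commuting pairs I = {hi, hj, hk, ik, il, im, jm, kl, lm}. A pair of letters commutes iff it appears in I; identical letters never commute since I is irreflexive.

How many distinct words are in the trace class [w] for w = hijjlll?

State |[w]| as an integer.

4

0(h) covers ∅
1(i) covers ∅
2(j) covers 1:i
3(j) covers 2:j
4(l) covers 0:h, 3:j
5(l) covers 4:l
6(l) covers 5:l
floor of heap: 0:h, 1:i
completions by unplaced set U, small U first (add the entries for U minus each lowest piece of U):
  |U|=1: {6}:1
  |U|=2: {5,6}:1
  |U|=3: {4,5,6}:1
  |U|=4: {0,4,5,6}:1  {3,4,5,6}:1
  |U|=5: {0,3,4,5,6}:2  {2,3,4,5,6}:1
  start at 0(h): 1
  start at 1(i): 3
sum over floor = 4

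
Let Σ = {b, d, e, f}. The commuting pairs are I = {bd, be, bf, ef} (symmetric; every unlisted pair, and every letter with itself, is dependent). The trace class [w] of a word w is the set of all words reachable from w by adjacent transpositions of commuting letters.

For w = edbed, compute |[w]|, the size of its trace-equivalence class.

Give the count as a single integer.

5

drop 0:e onto floor
drop 1:d onto {0:e}
drop 2:b onto floor
drop 3:e onto {1:d}
drop 4:d onto {3:e}
ground layer = {0:e, 2:b}
drop-orders for the pieces not yet dropped (sum over which currently-grounded one goes next):
  1 to go: {2} 1  {4} 1
  2 to go: {2,4} 2  {3,4} 1
  3 to go: {1,3,4} 1  {2,3,4} 3
  if 0:e drops first: 4 orders
  if 2:b drops first: 1 orders
heap linearizations: 5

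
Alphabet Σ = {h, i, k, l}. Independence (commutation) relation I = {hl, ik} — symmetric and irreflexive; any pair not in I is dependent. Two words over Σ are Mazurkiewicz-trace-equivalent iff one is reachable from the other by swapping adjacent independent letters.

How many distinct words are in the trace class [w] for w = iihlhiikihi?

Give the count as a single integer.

12

0(i) covers ∅
1(i) covers 0:i
2(h) covers 1:i
3(l) covers 1:i
4(h) covers 2:h
5(i) covers 3:l, 4:h
6(i) covers 5:i
7(k) covers 3:l, 4:h
8(i) covers 6:i
9(h) covers 7:k, 8:i
10(i) covers 9:h
floor of heap: 0:i
completions by unplaced set U, small U first (add the entries for U minus each lowest piece of U):
  |U|=1: {10}:1
  |U|=2: {9,10}:1
  |U|=3: {7,9,10}:1  {8,9,10}:1
  |U|=4: {6,8,9,10}:1  {7,8,9,10}:2
  |U|=5: {5,6,8,9,10}:1  {6,7,8,9,10}:3
  |U|=6: {5,6,7,8,9,10}:4
  |U|=7: {3,5,6,7,8,9,10}:4  {4,5,6,7,8,9,10}:4
  |U|=8: {2,4,5,6,7,8,9,10}:4  {3,4,5,6,7,8,9,10}:8
  |U|=9: {2,3,4,5,6,7,8,9,10}:12
  start at 0(i): 12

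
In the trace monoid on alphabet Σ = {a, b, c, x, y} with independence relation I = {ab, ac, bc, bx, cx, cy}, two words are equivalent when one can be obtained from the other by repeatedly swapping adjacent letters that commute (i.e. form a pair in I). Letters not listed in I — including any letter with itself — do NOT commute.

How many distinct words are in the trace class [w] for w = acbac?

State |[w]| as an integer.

0(a) covers ∅
1(c) covers ∅
2(b) covers ∅
3(a) covers 0:a
4(c) covers 1:c
floor of heap: 0:a, 1:c, 2:b
completions by unplaced set U, small U first (add the entries for U minus each lowest piece of U):
  |U|=1: {2}:1  {3}:1  {4}:1
  |U|=2: {0,3}:1  {1,4}:1  {2,3}:2  {2,4}:2  {3,4}:2
  |U|=3: {0,2,3}:3  {0,3,4}:3  {1,2,4}:3  {1,3,4}:3  {2,3,4}:6
  start at 0(a): 12
  start at 1(c): 12
  start at 2(b): 6
sum over floor = 30

30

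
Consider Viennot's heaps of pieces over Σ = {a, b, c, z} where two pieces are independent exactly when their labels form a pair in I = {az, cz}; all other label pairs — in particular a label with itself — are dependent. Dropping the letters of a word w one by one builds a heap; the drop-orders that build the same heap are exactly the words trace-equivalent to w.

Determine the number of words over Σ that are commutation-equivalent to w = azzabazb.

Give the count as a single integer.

12

0(a) covers ∅
1(z) covers ∅
2(z) covers 1:z
3(a) covers 0:a
4(b) covers 2:z, 3:a
5(a) covers 4:b
6(z) covers 4:b
7(b) covers 5:a, 6:z
floor of heap: 0:a, 1:z
completions by unplaced set U, small U first (add the entries for U minus each lowest piece of U):
  |U|=1: {7}:1
  |U|=2: {5,7}:1  {6,7}:1
  |U|=3: {5,6,7}:2
  |U|=4: {4,5,6,7}:2
  |U|=5: {2,4,5,6,7}:2  {3,4,5,6,7}:2
  |U|=6: {0,3,4,5,6,7}:2  {1,2,4,5,6,7}:2  {2,3,4,5,6,7}:4
  start at 0(a): 6
  start at 1(z): 6
sum over floor = 12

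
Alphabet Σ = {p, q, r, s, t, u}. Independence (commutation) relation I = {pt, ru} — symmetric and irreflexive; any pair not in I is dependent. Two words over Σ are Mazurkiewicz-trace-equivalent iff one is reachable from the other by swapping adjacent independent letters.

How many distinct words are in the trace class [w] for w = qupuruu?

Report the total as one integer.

4

piece 0:q — minimal
piece 1:u rests on {0:q}
piece 2:p rests on {1:u}
piece 3:u rests on {2:p}
piece 4:r rests on {2:p}
piece 5:u rests on {3:u}
piece 6:u rests on {5:u}
minimal pieces: {0:q}
ways to finish when only these pieces remain (= sum over removing one remaining piece with nothing left below it):
  1 left: {4}→1  {6}→1
  2 left: {4,6}→2  {5,6}→1
  3 left: {3,5,6}→1  {4,5,6}→3
  4 left: {3,4,5,6}→4
  5 left: {2,3,4,5,6}→4
  placing 0:q first → 4 extensions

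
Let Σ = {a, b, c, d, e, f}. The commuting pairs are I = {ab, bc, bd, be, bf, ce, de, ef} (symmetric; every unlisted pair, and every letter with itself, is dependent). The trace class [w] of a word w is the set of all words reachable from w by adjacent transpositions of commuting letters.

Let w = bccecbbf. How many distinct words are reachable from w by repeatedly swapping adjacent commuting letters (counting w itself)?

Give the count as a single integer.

piece 0:b — minimal
piece 1:c — minimal
piece 2:c rests on {1:c}
piece 3:e — minimal
piece 4:c rests on {2:c}
piece 5:b rests on {0:b}
piece 6:b rests on {5:b}
piece 7:f rests on {4:c}
minimal pieces: {0:b, 1:c, 3:e}
ways to finish when only these pieces remain (= sum over removing one remaining piece with nothing left below it):
  1 left: {3}→1  {6}→1  {7}→1
  2 left: {3,6}→2  {3,7}→2  {4,7}→1  {5,6}→1  {6,7}→2
  3 left: {0,5,6}→1  {2,4,7}→1  {3,4,7}→3  {3,5,6}→3  {3,6,7}→6  {4,6,7}→3  {5,6,7}→3
  4 left: {0,3,5,6}→4  {0,5,6,7}→4  {1,2,4,7}→1  {2,3,4,7}→4  {2,4,6,7}→4  {3,4,6,7}→12  {3,5,6,7}→12  {4,5,6,7}→6
  5 left: {0,3,5,6,7}→20  {0,4,5,6,7}→10  {1,2,3,4,7}→5  {1,2,4,6,7}→5  {2,3,4,6,7}→20  {2,4,5,6,7}→10  {3,4,5,6,7}→30
  6 left: {0,2,4,5,6,7}→20  {0,3,4,5,6,7}→60  {1,2,3,4,6,7}→30  {1,2,4,5,6,7}→15  {2,3,4,5,6,7}→60
  placing 0:b first → 105 extensions
  placing 1:c first → 140 extensions
  placing 3:e first → 35 extensions
total linear extensions = 280

280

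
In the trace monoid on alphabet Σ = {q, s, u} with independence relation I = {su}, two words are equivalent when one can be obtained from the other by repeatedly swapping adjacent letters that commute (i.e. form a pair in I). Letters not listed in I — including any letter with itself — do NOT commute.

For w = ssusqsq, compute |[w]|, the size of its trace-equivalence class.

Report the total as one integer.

4

0(s) covers ∅
1(s) covers 0:s
2(u) covers ∅
3(s) covers 1:s
4(q) covers 2:u, 3:s
5(s) covers 4:q
6(q) covers 5:s
floor of heap: 0:s, 2:u
completions by unplaced set U, small U first (add the entries for U minus each lowest piece of U):
  |U|=1: {6}:1
  |U|=2: {5,6}:1
  |U|=3: {4,5,6}:1
  |U|=4: {2,4,5,6}:1  {3,4,5,6}:1
  |U|=5: {1,3,4,5,6}:1  {2,3,4,5,6}:2
  start at 0(s): 3
  start at 2(u): 1
sum over floor = 4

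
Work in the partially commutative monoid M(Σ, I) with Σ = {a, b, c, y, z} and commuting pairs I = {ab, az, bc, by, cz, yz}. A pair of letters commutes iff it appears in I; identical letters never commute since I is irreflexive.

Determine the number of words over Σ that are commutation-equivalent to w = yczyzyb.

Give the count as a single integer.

0(y) covers ∅
1(c) covers 0:y
2(z) covers ∅
3(y) covers 1:c
4(z) covers 2:z
5(y) covers 3:y
6(b) covers 4:z
floor of heap: 0:y, 2:z
completions by unplaced set U, small U first (add the entries for U minus each lowest piece of U):
  |U|=1: {5}:1  {6}:1
  |U|=2: {3,5}:1  {4,6}:1  {5,6}:2
  |U|=3: {1,3,5}:1  {2,4,6}:1  {3,5,6}:3  {4,5,6}:3
  |U|=4: {0,1,3,5}:1  {1,3,5,6}:4  {2,4,5,6}:4  {3,4,5,6}:6
  |U|=5: {0,1,3,5,6}:5  {1,3,4,5,6}:10  {2,3,4,5,6}:10
  start at 0(y): 20
  start at 2(z): 15
sum over floor = 35

35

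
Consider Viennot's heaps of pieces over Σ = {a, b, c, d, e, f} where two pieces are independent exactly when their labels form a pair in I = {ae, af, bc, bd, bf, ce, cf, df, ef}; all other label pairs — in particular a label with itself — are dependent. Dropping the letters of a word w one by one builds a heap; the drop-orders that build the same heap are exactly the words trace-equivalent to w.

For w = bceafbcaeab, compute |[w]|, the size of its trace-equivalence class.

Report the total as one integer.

drop 0:b onto floor
drop 1:c onto floor
drop 2:e onto {0:b}
drop 3:a onto {0:b, 1:c}
drop 4:f onto floor
drop 5:b onto {2:e, 3:a}
drop 6:c onto {3:a}
drop 7:a onto {5:b, 6:c}
drop 8:e onto {5:b}
drop 9:a onto {7:a}
drop 10:b onto {8:e, 9:a}
ground layer = {0:b, 1:c, 4:f}
drop-orders for the pieces not yet dropped (sum over which currently-grounded one goes next):
  1 to go: {4} 1  {10} 1
  2 to go: {4,10} 2  {8,10} 1  {9,10} 1
  3 to go: {4,8,10} 3  {4,9,10} 3  {7,9,10} 1  {8,9,10} 2
  4 to go: {4,7,9,10} 4  {4,8,9,10} 8  {6,7,9,10} 1  {7,8,9,10} 3
  5 to go: {4,6,7,9,10} 5  {4,7,8,9,10} 15  {5,7,8,9,10} 3  {6,7,8,9,10} 4
  6 to go: {2,5,7,8,9,10} 3  {4,5,7,8,9,10} 18  {4,6,7,8,9,10} 24  {5,6,7,8,9,10} 7
  7 to go: {2,4,5,7,8,9,10} 21  {2,5,6,7,8,9,10} 10  {3,5,6,7,8,9,10} 7  {4,5,6,7,8,9,10} 49
  8 to go: {1,3,5,6,7,8,9,10} 7  {2,3,5,6,7,8,9,10} 17  {2,4,5,6,7,8,9,10} 80  {3,4,5,6,7,8,9,10} 56
  9 to go: {0,2,3,5,6,7,8,9,10} 17  {1,2,3,5,6,7,8,9,10} 24  {1,3,4,5,6,7,8,9,10} 63  {2,3,4,5,6,7,8,9,10} 153
  if 0:b drops first: 240 orders
  if 1:c drops first: 170 orders
  if 4:f drops first: 41 orders
heap linearizations: 451

451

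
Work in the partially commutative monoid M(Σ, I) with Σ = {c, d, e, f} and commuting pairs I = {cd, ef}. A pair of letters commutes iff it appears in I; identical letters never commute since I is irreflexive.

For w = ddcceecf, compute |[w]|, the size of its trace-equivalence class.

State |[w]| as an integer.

6

0(d) covers ∅
1(d) covers 0:d
2(c) covers ∅
3(c) covers 2:c
4(e) covers 1:d, 3:c
5(e) covers 4:e
6(c) covers 5:e
7(f) covers 6:c
floor of heap: 0:d, 2:c
completions by unplaced set U, small U first (add the entries for U minus each lowest piece of U):
  |U|=1: {7}:1
  |U|=2: {6,7}:1
  |U|=3: {5,6,7}:1
  |U|=4: {4,5,6,7}:1
  |U|=5: {1,4,5,6,7}:1  {3,4,5,6,7}:1
  |U|=6: {0,1,4,5,6,7}:1  {1,3,4,5,6,7}:2  {2,3,4,5,6,7}:1
  start at 0(d): 3
  start at 2(c): 3
sum over floor = 6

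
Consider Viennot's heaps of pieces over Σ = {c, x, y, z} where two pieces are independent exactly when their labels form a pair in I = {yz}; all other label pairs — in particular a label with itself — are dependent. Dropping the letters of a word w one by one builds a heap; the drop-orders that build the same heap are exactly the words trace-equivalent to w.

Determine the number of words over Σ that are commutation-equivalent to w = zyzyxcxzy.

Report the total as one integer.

drop 0:z onto floor
drop 1:y onto floor
drop 2:z onto {0:z}
drop 3:y onto {1:y}
drop 4:x onto {2:z, 3:y}
drop 5:c onto {4:x}
drop 6:x onto {5:c}
drop 7:z onto {6:x}
drop 8:y onto {6:x}
ground layer = {0:z, 1:y}
drop-orders for the pieces not yet dropped (sum over which currently-grounded one goes next):
  1 to go: {7} 1  {8} 1
  2 to go: {7,8} 2
  3 to go: {6,7,8} 2
  4 to go: {5,6,7,8} 2
  5 to go: {4,5,6,7,8} 2
  6 to go: {2,4,5,6,7,8} 2  {3,4,5,6,7,8} 2
  7 to go: {0,2,4,5,6,7,8} 2  {1,3,4,5,6,7,8} 2  {2,3,4,5,6,7,8} 4
  if 0:z drops first: 6 orders
  if 1:y drops first: 6 orders
heap linearizations: 12

12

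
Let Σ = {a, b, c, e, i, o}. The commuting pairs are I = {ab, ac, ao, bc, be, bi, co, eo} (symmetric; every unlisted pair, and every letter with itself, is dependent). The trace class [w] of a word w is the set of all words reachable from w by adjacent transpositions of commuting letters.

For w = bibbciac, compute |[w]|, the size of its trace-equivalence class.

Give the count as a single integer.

112

piece 0:b — minimal
piece 1:i — minimal
piece 2:b rests on {0:b}
piece 3:b rests on {2:b}
piece 4:c rests on {1:i}
piece 5:i rests on {4:c}
piece 6:a rests on {5:i}
piece 7:c rests on {5:i}
minimal pieces: {0:b, 1:i}
ways to finish when only these pieces remain (= sum over removing one remaining piece with nothing left below it):
  1 left: {3}→1  {6}→1  {7}→1
  2 left: {2,3}→1  {3,6}→2  {3,7}→2  {6,7}→2
  3 left: {0,2,3}→1  {2,3,6}→3  {2,3,7}→3  {3,6,7}→6  {5,6,7}→2
  4 left: {0,2,3,6}→4  {0,2,3,7}→4  {2,3,6,7}→12  {3,5,6,7}→8  {4,5,6,7}→2
  5 left: {0,2,3,6,7}→20  {1,4,5,6,7}→2  {2,3,5,6,7}→20  {3,4,5,6,7}→10
  6 left: {0,2,3,5,6,7}→40  {1,3,4,5,6,7}→12  {2,3,4,5,6,7}→30
  placing 0:b first → 42 extensions
  placing 1:i first → 70 extensions
total linear extensions = 112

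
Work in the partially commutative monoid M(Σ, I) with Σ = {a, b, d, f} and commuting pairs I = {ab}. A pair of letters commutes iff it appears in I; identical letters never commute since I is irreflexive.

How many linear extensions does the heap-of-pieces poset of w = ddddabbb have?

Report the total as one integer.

drop 0:d onto floor
drop 1:d onto {0:d}
drop 2:d onto {1:d}
drop 3:d onto {2:d}
drop 4:a onto {3:d}
drop 5:b onto {3:d}
drop 6:b onto {5:b}
drop 7:b onto {6:b}
ground layer = {0:d}
drop-orders for the pieces not yet dropped (sum over which currently-grounded one goes next):
  1 to go: {4} 1  {7} 1
  2 to go: {4,7} 2  {6,7} 1
  3 to go: {4,6,7} 3  {5,6,7} 1
  4 to go: {4,5,6,7} 4
  5 to go: {3,4,5,6,7} 4
  6 to go: {2,3,4,5,6,7} 4
  if 0:d drops first: 4 orders

4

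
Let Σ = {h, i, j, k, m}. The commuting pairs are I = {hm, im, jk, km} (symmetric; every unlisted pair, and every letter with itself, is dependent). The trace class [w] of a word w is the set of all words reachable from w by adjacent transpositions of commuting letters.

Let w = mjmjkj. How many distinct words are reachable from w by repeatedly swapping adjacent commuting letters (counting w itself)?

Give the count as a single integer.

6

#0=m has no predecessor
#1=j depends on [0:m]
#2=m depends on [1:j]
#3=j depends on [2:m]
#4=k has no predecessor
#5=j depends on [3:j]
sources: [0:m, 4:k]
N(rest) = Σ N(rest − s) over sources s of rest; N(one piece) = 1:
  size 1 → [4]=1  [5]=1
  size 2 → [3,5]=1  [4,5]=2
  size 3 → [2,3,5]=1  [3,4,5]=3
  size 4 → [1,2,3,5]=1  [2,3,4,5]=4
  first=0(m) contributes 5
  first=4(k) contributes 1
|[w]| = 6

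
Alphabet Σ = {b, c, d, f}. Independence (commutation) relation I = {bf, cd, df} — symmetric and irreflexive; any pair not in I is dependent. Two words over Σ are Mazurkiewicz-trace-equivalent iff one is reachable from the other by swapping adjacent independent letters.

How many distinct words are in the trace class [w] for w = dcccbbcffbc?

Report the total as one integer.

12

0(d) covers ∅
1(c) covers ∅
2(c) covers 1:c
3(c) covers 2:c
4(b) covers 0:d, 3:c
5(b) covers 4:b
6(c) covers 5:b
7(f) covers 6:c
8(f) covers 7:f
9(b) covers 6:c
10(c) covers 8:f, 9:b
floor of heap: 0:d, 1:c
completions by unplaced set U, small U first (add the entries for U minus each lowest piece of U):
  |U|=1: {10}:1
  |U|=2: {8,10}:1  {9,10}:1
  |U|=3: {7,8,10}:1  {8,9,10}:2
  |U|=4: {7,8,9,10}:3
  |U|=5: {6,7,8,9,10}:3
  |U|=6: {5,6,7,8,9,10}:3
  |U|=7: {4,5,6,7,8,9,10}:3
  |U|=8: {0,4,5,6,7,8,9,10}:3  {3,4,5,6,7,8,9,10}:3
  |U|=9: {0,3,4,5,6,7,8,9,10}:6  {2,3,4,5,6,7,8,9,10}:3
  start at 0(d): 3
  start at 1(c): 9
sum over floor = 12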